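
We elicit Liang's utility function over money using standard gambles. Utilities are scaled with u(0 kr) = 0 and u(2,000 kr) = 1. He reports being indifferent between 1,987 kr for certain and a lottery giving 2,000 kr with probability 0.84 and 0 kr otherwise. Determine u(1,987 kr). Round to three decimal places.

0.840

The indifference gives u(1,987 kr) = 0.84·u(2,000 kr) + 0.16·u(0 kr) = 0.84·1 + 0.16·0 = 0.84.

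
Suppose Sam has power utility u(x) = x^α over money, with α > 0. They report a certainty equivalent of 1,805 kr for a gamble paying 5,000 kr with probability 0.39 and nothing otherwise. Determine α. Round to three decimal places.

EU(lottery) = 0.39·5000^α + 0.61·0 = 0.39·5000^α.
Setting u(1805) equal to that: 1805^α = 0.39·5000^α ⇒ (1805/5000)^α = 0.39.
Taking logs: α·ln(1805/5000) = ln(0.39), so α = -0.941609 / -1.018877 ≈ 0.924.

α ≈ 0.924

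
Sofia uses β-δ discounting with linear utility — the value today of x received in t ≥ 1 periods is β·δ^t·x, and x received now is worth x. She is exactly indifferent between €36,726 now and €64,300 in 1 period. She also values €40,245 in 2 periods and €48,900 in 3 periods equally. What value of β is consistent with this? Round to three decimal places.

From the later pair, β·δ^2·40245 = β·δ^3·48900; dividing through, δ = 40245/48900 = 0.82301.
Substituting δ into 36726 = β·δ·64300: β = 36726/(52919.294) ≈ 0.694.

β ≈ 0.694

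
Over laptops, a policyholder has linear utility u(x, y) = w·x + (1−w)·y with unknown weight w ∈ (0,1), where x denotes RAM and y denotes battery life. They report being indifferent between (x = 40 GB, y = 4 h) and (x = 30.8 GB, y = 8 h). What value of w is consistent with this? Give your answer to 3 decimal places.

w = 0.303

u(40,4) = u(30.8,8) means w·40 + (1−w)·4 = w·30.8 + (1−w)·8.
Rearranging, 9.2·w − 4·(1−w) = 0.
The marginal rate of substitution is 4/9.2, so w = 4/(9.2+4) = 0.303.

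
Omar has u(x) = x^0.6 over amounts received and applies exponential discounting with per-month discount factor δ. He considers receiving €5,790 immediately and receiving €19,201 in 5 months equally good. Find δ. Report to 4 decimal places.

δ ≈ 0.8660

Equating discounted utilities: u(5790) = δ^5·u(19201) ⇒ δ^5 = u(5790)/u(19201).
With u(x) = x^0.6: δ^5 = 5790^0.6/19201^0.6 = (5790/19201)^0.6 = 0.48709.
Taking the 5th root: δ = 0.48709^(1/5) ≈ 0.8660.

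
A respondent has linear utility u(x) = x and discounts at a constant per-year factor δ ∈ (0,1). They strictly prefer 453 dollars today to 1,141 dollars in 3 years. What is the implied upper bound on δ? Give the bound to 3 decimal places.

δ < 0.735

Under u(x) = x this choice says 453 > δ^3·1141.
Hence δ^3 < 453/1141 = 0.39702, and x ↦ x^(1/3) is increasing on (0,∞).
δ < 0.39702^(1/3) = 0.735.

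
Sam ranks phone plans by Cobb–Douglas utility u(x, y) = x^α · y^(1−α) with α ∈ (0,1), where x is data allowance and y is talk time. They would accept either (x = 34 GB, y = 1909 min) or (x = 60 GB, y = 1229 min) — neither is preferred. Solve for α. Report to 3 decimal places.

Indifference: 34^α · 1909^(1−α) = 60^α · 1229^(1−α).
Taking logs: α·ln 34 + (1−α)·ln 1909 = α·ln 60 + (1−α)·ln 1229, i.e. α·-0.567984 = (1−α)·-0.440379.
With A = -0.567984 and B = -0.440379: α·A = (1−α)·B, so α = B/(A+B) = -0.440379/-1.008363 ≈ 0.437.

α ≈ 0.437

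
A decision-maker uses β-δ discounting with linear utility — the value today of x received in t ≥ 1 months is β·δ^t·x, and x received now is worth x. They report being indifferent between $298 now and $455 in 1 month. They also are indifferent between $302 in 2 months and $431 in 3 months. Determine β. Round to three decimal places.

Both payoffs in the second observation are in the future, so β drops out: δ^2·302 = δ^3·431 ⇒ δ = 302/431 = 0.70070.
The first indifference: 298 = β·δ·455, so β = 298/(δ·455) = 298/(0.70070·455) ≈ 0.935.

β ≈ 0.935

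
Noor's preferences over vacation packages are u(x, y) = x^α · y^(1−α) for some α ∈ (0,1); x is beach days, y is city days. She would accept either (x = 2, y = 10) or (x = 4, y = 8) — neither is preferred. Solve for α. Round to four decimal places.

α ≈ 0.2435

Indifference: 2^α · 10^(1−α) = 4^α · 8^(1−α).
Taking logs: α·ln 2 + (1−α)·ln 10 = α·ln 4 + (1−α)·ln 8, i.e. α·-0.6931472 = (1−α)·-0.2231436.
With A = -0.6931472 and B = -0.2231436: α·A = (1−α)·B, so α = B/(A+B) = -0.2231436/-0.9162908 ≈ 0.2435.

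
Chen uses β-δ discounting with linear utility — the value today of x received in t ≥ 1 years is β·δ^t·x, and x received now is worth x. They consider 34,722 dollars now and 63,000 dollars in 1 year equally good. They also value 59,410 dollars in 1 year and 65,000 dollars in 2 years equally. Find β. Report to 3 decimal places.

β ≈ 0.603

The second indifference involves only future payoffs, so β cancels: β·δ^1·59410 = β·δ^2·65000, giving δ = 59410/65000 = 0.91400.
Now use the now-vs-future pair: 34722 = β·δ·63000 gives β = 34722/(0.91400·63000) ≈ 0.603.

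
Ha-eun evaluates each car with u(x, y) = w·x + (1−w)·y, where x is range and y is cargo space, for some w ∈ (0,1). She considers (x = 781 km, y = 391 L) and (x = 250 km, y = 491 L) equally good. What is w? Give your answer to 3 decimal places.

w = 0.158

Equating utilities: w·781 + (1−w)·391 = w·250 + (1−w)·491.
Rearranging, 531·w − 100·(1−w) = 0.
Hence w = 100/(531+100) = 100/631 = 0.158.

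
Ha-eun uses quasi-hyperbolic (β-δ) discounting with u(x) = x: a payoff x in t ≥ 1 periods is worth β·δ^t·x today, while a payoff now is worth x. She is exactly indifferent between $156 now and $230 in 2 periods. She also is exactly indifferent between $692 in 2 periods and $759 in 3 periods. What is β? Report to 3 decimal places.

The second indifference involves only future payoffs, so β cancels: β·δ^2·692 = β·δ^3·759, giving δ = 692/759 = 0.91173.
The first indifference: 156 = β·δ^2·230, so β = 156/(δ^2·230) = 156/(0.83124·230) ≈ 0.816.

β ≈ 0.816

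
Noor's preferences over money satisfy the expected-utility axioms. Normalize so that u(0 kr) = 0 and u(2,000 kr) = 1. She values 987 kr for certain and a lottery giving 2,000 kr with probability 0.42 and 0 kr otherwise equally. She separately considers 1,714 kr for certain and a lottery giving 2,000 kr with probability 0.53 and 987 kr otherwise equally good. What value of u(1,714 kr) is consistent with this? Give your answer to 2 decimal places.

0.73

From the first indifference, u(987 kr) = 0.42·u(2,000 kr) + 0.58·u(0 kr) = 0.42·1 + 0.58·0 = 0.42.
Then u(1,714 kr) = 0.53·u(2,000 kr) + 0.47·u(987 kr) = 0.53·1.00 + 0.47·0.42 = 0.7274.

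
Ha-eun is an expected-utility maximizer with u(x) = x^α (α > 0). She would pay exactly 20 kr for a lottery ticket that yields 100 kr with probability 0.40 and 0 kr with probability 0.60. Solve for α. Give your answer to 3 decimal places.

Since u(0) = 0, the lottery's EU is 0.40·100^α.
Setting u(20) equal to that: 20^α = 0.40·100^α ⇒ (20/100)^α = 0.40.
Take logs: α = ln 0.40 / ln(20/100) ≈ 0.56932.

α ≈ 0.569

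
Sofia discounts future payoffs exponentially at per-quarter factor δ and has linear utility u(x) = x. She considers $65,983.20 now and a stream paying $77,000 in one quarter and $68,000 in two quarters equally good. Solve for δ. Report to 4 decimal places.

δ ≈ 0.5700

The stream is worth 77000δ + 68000δ² today, so 77000δ + 68000δ² = 65983.20.
That is, 68000δ² + 77000δ − 65983.20 = 0, a quadratic in δ.
The positive root is δ = [−77000 + √(77000² + 4·68000·65983.20)] / (2·68000) = (−77000 + 154520.000)/136000 ≈ 0.5700.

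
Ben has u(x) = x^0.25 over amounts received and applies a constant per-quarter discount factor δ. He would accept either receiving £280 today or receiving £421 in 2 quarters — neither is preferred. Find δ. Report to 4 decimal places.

δ ≈ 0.9503

The payoff in 2 quarters is discounted by δ^2, so u(280) = δ^2·u(421) and δ^2 = u(280)/u(421).
Since u(x) = x^0.25, δ^2 = (280/421)^0.25 = 0.66508^0.25 = 0.90306.
Taking the square root: δ = 0.90306^(1/2) ≈ 0.9503.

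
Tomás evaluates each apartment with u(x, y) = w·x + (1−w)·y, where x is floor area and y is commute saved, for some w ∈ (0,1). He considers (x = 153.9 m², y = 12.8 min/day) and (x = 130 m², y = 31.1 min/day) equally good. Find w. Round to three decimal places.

u(153.9,12.8) = u(130,31.1) means w·153.9 + (1−w)·12.8 = w·130 + (1−w)·31.1.
Collecting terms: w·23.9 = (1−w)·18.3.
So w/(1−w) = 18.3/23.9 = 0.7657, giving w = 18.3/(23.9+18.3) = 0.434.

w = 0.434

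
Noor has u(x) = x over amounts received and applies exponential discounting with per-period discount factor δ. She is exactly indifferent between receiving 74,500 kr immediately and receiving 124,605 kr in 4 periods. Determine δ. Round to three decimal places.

Equating discounted utilities: u(74500) = δ^4·u(124605) ⇒ δ^4 = u(74500)/u(124605).
With u(x) = x: δ^4 = 74500/124605 = 0.59789.
Taking the 4th root: δ = 0.59789^(1/4) ≈ 0.879.

δ ≈ 0.879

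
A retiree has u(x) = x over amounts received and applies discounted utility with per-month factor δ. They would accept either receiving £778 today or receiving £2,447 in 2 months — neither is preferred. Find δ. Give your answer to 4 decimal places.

δ ≈ 0.5639

The payoff in 2 months is discounted by δ^2, so u(778) = δ^2·u(2447) and δ^2 = u(778)/u(2447).
With u(x) = x: δ^2 = 778/2447 = 0.31794.
Taking the square root: δ = 0.31794^(1/2) ≈ 0.5639.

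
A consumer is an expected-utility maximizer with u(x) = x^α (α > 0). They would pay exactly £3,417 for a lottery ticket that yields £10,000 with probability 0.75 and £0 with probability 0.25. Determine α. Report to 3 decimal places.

α ≈ 0.268

Since u(0) = 0, the lottery's EU is 0.75·10000^α.
Setting u(3417) equal to that: 3417^α = 0.75·10000^α ⇒ (3417/10000)^α = 0.75.
α = ln(0.75) / ln(3417/10000) = -0.287682/-1.073822 ≈ 0.268.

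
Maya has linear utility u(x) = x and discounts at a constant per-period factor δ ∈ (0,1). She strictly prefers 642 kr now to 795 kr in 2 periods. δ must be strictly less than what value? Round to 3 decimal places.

δ < 0.899

Comparing present values: 642 > δ^2·795.
Hence δ^2 < 642/795 = 0.80755, and x ↦ x^(1/2) is increasing on (0,∞).
δ < (642/795)^(1/2) ≈ 0.899.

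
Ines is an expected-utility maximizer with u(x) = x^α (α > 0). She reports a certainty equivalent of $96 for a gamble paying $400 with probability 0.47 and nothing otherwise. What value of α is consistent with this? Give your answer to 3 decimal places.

The lottery's expected utility is 0.47·u(400) + 0.53·u(0) = 0.47·400^α (since u(0) = 0 for α > 0).
Indifference: 96^α = 0.47·400^α, so (96/400)^α = 0.47.
α = ln(0.47) / ln(96/400) = -0.755023/-1.427116 ≈ 0.529.

α ≈ 0.529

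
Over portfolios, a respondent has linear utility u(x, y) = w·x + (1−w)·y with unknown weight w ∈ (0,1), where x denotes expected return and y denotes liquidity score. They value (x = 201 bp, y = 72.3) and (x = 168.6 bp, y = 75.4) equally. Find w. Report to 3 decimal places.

w = 0.087

u(201,72.3) = u(168.6,75.4) means w·201 + (1−w)·72.3 = w·168.6 + (1−w)·75.4.
Rearranging, 32.4·w − 3.1·(1−w) = 0.
So w/(1−w) = 3.1/32.4 = 0.0957, giving w = 3.1/(32.4+3.1) = 0.087.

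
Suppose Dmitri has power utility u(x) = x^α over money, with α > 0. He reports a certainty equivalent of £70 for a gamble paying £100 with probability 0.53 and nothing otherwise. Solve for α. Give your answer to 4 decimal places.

EU(lottery) = 0.53·100^α + 0.47·0 = 0.53·100^α.
Setting u(70) equal to that: 70^α = 0.53·100^α ⇒ (70/100)^α = 0.53.
Take logs: α = ln 0.53 / ln(70/100) ≈ 1.779991.

α ≈ 1.7800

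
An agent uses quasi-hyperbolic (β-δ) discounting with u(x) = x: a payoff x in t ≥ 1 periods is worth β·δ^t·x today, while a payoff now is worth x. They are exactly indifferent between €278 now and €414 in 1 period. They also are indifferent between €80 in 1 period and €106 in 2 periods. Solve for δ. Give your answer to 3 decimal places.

Both payoffs in the second observation are in the future, so β drops out: δ^1·80 = δ^2·106 ⇒ δ = 80/106 = 0.75472.

δ ≈ 0.755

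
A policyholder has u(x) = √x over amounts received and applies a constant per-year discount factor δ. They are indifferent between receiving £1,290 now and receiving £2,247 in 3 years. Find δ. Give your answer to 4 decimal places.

δ ≈ 0.9117

The payoff in 3 years is discounted by δ^3, so u(1290) = δ^3·u(2247) and δ^3 = u(1290)/u(2247).
With u(x) = √x: δ^3 = √1290/√2247 = √(1290/2247) = 0.75769.
Taking the cube root: δ = 0.75769^(1/3) ≈ 0.9117.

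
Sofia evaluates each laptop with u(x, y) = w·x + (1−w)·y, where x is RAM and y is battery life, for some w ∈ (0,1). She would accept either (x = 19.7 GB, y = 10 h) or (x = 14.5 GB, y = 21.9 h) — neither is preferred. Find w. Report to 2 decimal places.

w = 0.70

u(19.7,10) = u(14.5,21.9) means w·19.7 + (1−w)·10 = w·14.5 + (1−w)·21.9.
w·(19.7−14.5) = (1−w)·(21.9−10), i.e. w·5.2 = (1−w)·11.9.
The marginal rate of substitution is 11.9/5.2, so w = 11.9/(5.2+11.9) = 0.70.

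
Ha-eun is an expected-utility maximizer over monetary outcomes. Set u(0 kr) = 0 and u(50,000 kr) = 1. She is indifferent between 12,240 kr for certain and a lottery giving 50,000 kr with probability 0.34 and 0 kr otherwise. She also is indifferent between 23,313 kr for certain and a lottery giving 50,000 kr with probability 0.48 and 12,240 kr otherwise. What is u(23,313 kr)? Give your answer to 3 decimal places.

From the first indifference, u(12,240 kr) = 0.34·u(50,000 kr) + 0.66·u(0 kr) = 0.34·1 + 0.66·0 = 0.34.
Chaining: u(23,313 kr) = 0.48·1.00 + 0.52·0.34 = 0.6568.

0.657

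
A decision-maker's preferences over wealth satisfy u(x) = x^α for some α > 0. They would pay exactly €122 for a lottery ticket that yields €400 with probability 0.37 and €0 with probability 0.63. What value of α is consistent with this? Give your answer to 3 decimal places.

α ≈ 0.837

Since u(0) = 0, the lottery's EU is 0.37·400^α.
Equating: 122^α = 0.37·400^α, i.e. 0.3050^α = 0.37.
α = ln(0.37) / ln(122/400) = -0.994252/-1.187444 ≈ 0.837.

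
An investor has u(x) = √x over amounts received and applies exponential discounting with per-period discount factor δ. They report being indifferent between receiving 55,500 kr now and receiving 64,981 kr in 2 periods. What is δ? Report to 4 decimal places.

δ ≈ 0.9613

Equating discounted utilities: u(55500) = δ^2·u(64981) ⇒ δ^2 = u(55500)/u(64981).
With u(x) = √x: δ^2 = √55500/√64981 = √(55500/64981) = 0.92417.
Hence δ = (0.92417)^(1/2) = 0.961339.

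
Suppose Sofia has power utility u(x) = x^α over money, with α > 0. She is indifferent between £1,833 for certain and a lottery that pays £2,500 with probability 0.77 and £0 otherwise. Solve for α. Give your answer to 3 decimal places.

α ≈ 0.842

Since u(0) = 0, the lottery's EU is 0.77·2500^α.
Setting u(1833) equal to that: 1833^α = 0.77·2500^α ⇒ (1833/2500)^α = 0.77.
Taking logs: α·ln(1833/2500) = ln(0.77), so α = -0.261365 / -0.310337 ≈ 0.842.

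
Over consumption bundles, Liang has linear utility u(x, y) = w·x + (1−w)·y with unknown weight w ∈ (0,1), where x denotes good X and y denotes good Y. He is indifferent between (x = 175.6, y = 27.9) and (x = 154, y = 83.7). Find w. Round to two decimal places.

Indifference: w·175.6 + (1−w)·27.9 = w·154 + (1−w)·83.7.
Collecting terms: w·21.6 = (1−w)·55.8.
The marginal rate of substitution is 55.8/21.6, so w = 55.8/(21.6+55.8) = 0.72.

w = 0.72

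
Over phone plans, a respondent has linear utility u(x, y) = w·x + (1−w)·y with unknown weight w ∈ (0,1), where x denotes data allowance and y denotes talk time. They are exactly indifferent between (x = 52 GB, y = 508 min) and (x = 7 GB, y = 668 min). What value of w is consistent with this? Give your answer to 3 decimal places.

u(52,508) = u(7,668) means w·52 + (1−w)·508 = w·7 + (1−w)·668.
Rearranging, 45·w − 160·(1−w) = 0.
The marginal rate of substitution is 160/45, so w = 160/(45+160) = 0.780.

w = 0.780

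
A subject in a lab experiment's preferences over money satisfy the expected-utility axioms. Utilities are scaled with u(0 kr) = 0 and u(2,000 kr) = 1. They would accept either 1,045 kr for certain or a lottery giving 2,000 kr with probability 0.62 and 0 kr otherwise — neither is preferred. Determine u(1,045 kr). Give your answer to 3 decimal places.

The indifference gives u(1,045 kr) = 0.62·u(2,000 kr) + 0.38·u(0 kr) = 0.62·1 + 0.38·0 = 0.62.

0.620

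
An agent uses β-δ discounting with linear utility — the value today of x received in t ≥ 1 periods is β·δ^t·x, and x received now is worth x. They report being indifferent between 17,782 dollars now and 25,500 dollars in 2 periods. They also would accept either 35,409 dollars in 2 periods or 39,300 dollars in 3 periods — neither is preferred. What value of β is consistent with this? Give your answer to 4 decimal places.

The second indifference involves only future payoffs, so β cancels: β·δ^2·35409 = β·δ^3·39300, giving δ = 35409/39300 = 0.90099.
Now use the now-vs-future pair: 17782 = β·δ^2·25500 gives β = 17782/(0.81179·25500) ≈ 0.8590.

β ≈ 0.8590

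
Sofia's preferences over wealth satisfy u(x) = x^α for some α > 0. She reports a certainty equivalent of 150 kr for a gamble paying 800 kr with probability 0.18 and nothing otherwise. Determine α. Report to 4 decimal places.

The lottery's expected utility is 0.18·u(800) + 0.82·u(0) = 0.18·800^α (since u(0) = 0 for α > 0).
Equating: 150^α = 0.18·800^α, i.e. 0.1875^α = 0.18.
Taking logs: α·ln(150/800) = ln(0.18), so α = -1.7147984 / -1.6739764 ≈ 1.0244.

α ≈ 1.0244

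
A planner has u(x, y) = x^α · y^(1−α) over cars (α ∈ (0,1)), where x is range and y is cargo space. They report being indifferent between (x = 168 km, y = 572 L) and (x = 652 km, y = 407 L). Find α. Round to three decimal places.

α ≈ 0.201

Set the two utilities equal: 168^α·572^(1−α) = 652^α·407^(1−α).
Rearrange to (168/652)^α = (407/572)^(1−α) and take logs: α·-1.356081 = (1−α)·-0.340326.
So α/(1−α) = (-0.340326)/(-1.356081) = 0.250963, and α = 0.250963/1.250963 ≈ 0.201.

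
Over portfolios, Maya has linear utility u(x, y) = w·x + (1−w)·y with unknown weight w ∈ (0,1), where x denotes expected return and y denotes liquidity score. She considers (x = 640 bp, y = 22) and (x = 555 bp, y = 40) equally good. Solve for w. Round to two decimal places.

w = 0.17

Indifference: w·640 + (1−w)·22 = w·555 + (1−w)·40.
Rearranging, 85·w − 18·(1−w) = 0.
Hence w = 18/(85+18) = 18/103 = 0.17.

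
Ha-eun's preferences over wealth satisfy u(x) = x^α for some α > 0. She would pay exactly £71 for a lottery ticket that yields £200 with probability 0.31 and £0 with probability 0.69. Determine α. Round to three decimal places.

EU(lottery) = 0.31·200^α + 0.69·0 = 0.31·200^α.
Setting u(71) equal to that: 71^α = 0.31·200^α ⇒ (71/200)^α = 0.31.
Taking logs: α·ln(71/200) = ln(0.31), so α = -1.171183 / -1.035637 ≈ 1.131.

α ≈ 1.131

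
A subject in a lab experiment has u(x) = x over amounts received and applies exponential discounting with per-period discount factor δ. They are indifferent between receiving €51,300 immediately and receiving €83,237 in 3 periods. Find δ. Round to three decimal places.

δ ≈ 0.851

Indifference means u(51300) = δ^3 · u(83237), so δ^3 = u(51300)/u(83237).
With u(x) = x: δ^3 = 51300/83237 = 0.61631.
So δ = 0.61631^(1/3) ≈ 0.851.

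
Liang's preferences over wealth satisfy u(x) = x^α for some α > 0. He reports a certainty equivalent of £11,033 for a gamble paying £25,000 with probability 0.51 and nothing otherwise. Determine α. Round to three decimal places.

α ≈ 0.823

Since u(0) = 0, the lottery's EU is 0.51·25000^α.
Setting u(11033) equal to that: 11033^α = 0.51·25000^α ⇒ (11033/25000)^α = 0.51.
Take logs: α = ln 0.51 / ln(11033/25000) ≈ 0.82317.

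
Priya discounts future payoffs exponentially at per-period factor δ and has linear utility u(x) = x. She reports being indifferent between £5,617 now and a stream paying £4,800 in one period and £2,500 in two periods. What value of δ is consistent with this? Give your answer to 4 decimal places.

Present value of the stream is 4800·δ + 2500·δ². Indifference gives 4800δ + 2500δ² = 5617.
Rearranged: 2500δ² + 4800δ − 5617 = 0.
By the quadratic formula (taking the positive root), δ = (−4800 + √79210000.00) / 5000 ≈ 0.8200.

δ ≈ 0.8200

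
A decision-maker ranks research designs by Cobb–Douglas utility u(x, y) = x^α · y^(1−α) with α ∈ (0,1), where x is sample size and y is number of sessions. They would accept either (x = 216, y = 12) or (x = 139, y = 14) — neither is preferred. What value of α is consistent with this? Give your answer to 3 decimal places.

α ≈ 0.259

The Cobb–Douglas utilities coincide, so 216^α·12^(1−α) = 139^α·14^(1−α).
(216/139)^α = (14/12)^(1−α); take logs: α·ln(216/139) = (1−α)·ln(14/12), i.e. α·0.440804 = (1−α)·0.154151.
Thus α·(0.594955) = 0.154151, so α = 0.154151/0.594955 ≈ 0.259.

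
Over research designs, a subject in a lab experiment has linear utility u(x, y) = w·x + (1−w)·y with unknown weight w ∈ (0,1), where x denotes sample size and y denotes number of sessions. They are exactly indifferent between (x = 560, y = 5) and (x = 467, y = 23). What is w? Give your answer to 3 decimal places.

Equating utilities: w·560 + (1−w)·5 = w·467 + (1−w)·23.
Collecting terms: w·93 = (1−w)·18.
Hence w = 18/(93+18) = 18/111 = 0.162.

w = 0.162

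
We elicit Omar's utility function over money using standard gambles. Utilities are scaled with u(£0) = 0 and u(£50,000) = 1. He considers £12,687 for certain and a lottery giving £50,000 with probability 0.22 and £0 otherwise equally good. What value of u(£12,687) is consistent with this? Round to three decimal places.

0.220

u(£12,687) equals the lottery's expected utility: 0.22·1 + 0.78·0 = 0.22.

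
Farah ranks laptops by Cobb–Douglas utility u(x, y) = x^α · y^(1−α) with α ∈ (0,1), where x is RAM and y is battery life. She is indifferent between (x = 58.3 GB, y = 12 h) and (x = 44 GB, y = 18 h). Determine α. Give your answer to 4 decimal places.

α ≈ 0.5903

Set the two utilities equal: 58.3^α·12^(1−α) = 44^α·18^(1−α).
Rearrange to (58.3/44)^α = (18/12)^(1−α) and take logs: α·0.2814125 = (1−α)·0.4054651.
So α/(1−α) = (0.4054651)/(0.2814125) = 1.4408212, and α = 1.4408212/2.4408212 ≈ 0.5903.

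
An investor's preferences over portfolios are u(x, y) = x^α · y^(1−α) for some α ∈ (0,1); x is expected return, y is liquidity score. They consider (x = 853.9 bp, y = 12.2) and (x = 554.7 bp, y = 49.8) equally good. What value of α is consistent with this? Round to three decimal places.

α ≈ 0.765

Indifference: 853.9^α · 12.2^(1−α) = 554.7^α · 49.8^(1−α).
Rearrange to (853.9/554.7)^α = (49.8/12.2)^(1−α) and take logs: α·0.431387 = (1−α)·1.406579.
Thus α·(1.837966) = 1.406579, so α = 1.406579/1.837966 ≈ 0.765.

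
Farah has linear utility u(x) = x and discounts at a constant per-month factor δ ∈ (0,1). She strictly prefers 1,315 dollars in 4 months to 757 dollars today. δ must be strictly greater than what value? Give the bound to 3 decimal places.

δ > 0.871

Under u(x) = x this choice says 757 < δ^4·1315.
Hence δ^4 > 757/1315 = 0.57567, and x ↦ x^(1/4) is increasing on (0,∞).
δ > 0.57567^(1/4) = 0.871.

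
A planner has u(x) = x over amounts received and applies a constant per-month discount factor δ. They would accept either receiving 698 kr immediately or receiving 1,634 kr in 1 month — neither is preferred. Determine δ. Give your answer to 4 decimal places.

δ ≈ 0.4272

Equating discounted utilities: u(698) = δ·u(1634) ⇒ δ = u(698)/u(1634).
With u(x) = x: δ = 698/1634 = 0.42717.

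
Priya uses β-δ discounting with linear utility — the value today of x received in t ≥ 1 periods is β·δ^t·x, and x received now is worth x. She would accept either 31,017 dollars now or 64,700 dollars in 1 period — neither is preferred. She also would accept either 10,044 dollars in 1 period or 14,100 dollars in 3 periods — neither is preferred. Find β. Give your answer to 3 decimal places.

β ≈ 0.568

From the later pair, β·δ^1·10044 = β·δ^3·14100; dividing through, δ^2 = 10044/14100 = 0.71234, so δ = 0.84400.
Substituting δ into 31017 = β·δ·64700: β = 31017/(54606.970) ≈ 0.568.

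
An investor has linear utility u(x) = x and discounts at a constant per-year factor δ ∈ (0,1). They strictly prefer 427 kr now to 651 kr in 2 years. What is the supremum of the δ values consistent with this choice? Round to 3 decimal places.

δ < 0.810

Under u(x) = x this choice says 427 > δ^2·651.
So δ^2 < 427/651 = 0.65591; taking the square root of both positive sides preserves the inequality.
δ < (427/651)^(1/2) ≈ 0.810.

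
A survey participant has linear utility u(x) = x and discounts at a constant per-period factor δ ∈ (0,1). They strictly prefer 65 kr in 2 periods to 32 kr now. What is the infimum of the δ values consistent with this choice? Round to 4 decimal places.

δ > 0.7016

Comparing present values: 32 < δ^2·65.
Hence δ^2 > 32/65 = 0.49231, and x ↦ x^(1/2) is increasing on (0,∞).
δ > 0.49231^(1/2) = 0.7016.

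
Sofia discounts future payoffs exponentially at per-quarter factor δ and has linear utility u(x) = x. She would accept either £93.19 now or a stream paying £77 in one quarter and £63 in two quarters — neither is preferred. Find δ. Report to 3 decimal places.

The stream is worth 77δ + 63δ² today, so 77δ + 63δ² = 93.19.
That is, 63δ² + 77δ − 93.19 = 0, a quadratic in δ.
The positive root is δ = [−77 + √(77² + 4·63·93.19)] / (2·63) = (−77 + 171.502)/126 ≈ 0.750.

δ ≈ 0.750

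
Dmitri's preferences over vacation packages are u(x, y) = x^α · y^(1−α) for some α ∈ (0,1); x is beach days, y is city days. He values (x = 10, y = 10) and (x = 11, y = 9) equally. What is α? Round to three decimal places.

Set the two utilities equal: 10^α·10^(1−α) = 11^α·9^(1−α).
Rearrange to (10/11)^α = (9/10)^(1−α) and take logs: α·-0.095310 = (1−α)·-0.105361.
With A = -0.095310 and B = -0.105361: α·A = (1−α)·B, so α = B/(A+B) = -0.105361/-0.200671 ≈ 0.525.

α ≈ 0.525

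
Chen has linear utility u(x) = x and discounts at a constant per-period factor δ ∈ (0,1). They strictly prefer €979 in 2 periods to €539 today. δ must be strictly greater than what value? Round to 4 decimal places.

δ > 0.7420

The preference means 539 < δ^2·979.
So δ^2 > 539/979 = 0.55056; taking the square root of both positive sides preserves the inequality.
δ > (539/979)^(1/2) ≈ 0.7420.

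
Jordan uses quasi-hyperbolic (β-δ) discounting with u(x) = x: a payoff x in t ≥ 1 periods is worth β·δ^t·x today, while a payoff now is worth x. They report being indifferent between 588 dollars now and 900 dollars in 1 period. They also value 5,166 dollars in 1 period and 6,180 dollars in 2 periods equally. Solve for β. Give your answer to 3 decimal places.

From the later pair, β·δ^1·5166 = β·δ^2·6180; dividing through, δ = 5166/6180 = 0.83592.
Substituting δ into 588 = β·δ·900: β = 588/(752.330) ≈ 0.782.

β ≈ 0.782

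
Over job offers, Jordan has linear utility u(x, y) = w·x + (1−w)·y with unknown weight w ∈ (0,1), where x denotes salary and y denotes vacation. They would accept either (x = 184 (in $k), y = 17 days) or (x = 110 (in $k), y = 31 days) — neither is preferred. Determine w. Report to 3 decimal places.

u(184,17) = u(110,31) means w·184 + (1−w)·17 = w·110 + (1−w)·31.
Rearranging, 74·w − 14·(1−w) = 0.
Hence w = 14/(74+14) = 14/88 = 0.159.

w = 0.159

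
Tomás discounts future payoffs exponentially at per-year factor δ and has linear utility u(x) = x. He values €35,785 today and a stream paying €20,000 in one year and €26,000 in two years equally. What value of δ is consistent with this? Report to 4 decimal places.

δ ≈ 0.8500

Equating present values: 35785 = 20000δ + 26000δ².
That is, 26000δ² + 20000δ − 35785 = 0, a quadratic in δ.
The positive root is δ = [−20000 + √(20000² + 4·26000·35785)] / (2·26000) = (−20000 + 64200.000)/52000 ≈ 0.8500.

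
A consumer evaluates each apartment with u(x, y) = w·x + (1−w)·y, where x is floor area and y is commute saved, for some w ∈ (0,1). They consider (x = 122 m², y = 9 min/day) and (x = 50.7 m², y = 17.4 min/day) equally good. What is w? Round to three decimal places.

w = 0.105

Equating utilities: w·122 + (1−w)·9 = w·50.7 + (1−w)·17.4.
Collecting terms: w·71.3 = (1−w)·8.4.
The marginal rate of substitution is 8.4/71.3, so w = 8.4/(71.3+8.4) = 0.105.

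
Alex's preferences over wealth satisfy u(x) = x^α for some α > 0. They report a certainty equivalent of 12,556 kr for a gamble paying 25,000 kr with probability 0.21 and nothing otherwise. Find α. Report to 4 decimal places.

α ≈ 2.2662

The lottery's expected utility is 0.21·u(25000) + 0.79·u(0) = 0.21·25000^α (since u(0) = 0 for α > 0).
Setting u(12556) equal to that: 12556^α = 0.21·25000^α ⇒ (12556/25000)^α = 0.21.
Take logs: α = ln 0.21 / ln(12556/25000) ≈ 2.266153.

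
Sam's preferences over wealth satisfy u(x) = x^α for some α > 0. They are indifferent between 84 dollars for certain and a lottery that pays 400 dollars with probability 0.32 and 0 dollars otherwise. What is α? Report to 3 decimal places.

The lottery's expected utility is 0.32·u(400) + 0.68·u(0) = 0.32·400^α (since u(0) = 0 for α > 0).
Indifference: 84^α = 0.32·400^α, so (84/400)^α = 0.32.
Take logs: α = ln 0.32 / ln(84/400) ≈ 0.73010.

α ≈ 0.730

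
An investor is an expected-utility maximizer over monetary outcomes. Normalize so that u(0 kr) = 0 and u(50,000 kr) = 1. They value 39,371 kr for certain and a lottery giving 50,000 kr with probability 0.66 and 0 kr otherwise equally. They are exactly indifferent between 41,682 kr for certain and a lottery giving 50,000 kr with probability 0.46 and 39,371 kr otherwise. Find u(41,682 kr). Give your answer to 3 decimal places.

From the first indifference, u(39,371 kr) = 0.66·u(50,000 kr) + 0.34·u(0 kr) = 0.66·1 + 0.34·0 = 0.66.
The second indifference gives u(41,682 kr) = 0.46·u(50,000 kr) + 0.54·u(39,371 kr) = 0.46·1.00 + 0.54·0.66 = 0.8164.

0.816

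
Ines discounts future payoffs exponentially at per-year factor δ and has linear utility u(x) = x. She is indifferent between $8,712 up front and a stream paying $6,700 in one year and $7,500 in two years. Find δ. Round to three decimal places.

δ ≈ 0.720

Present value of the stream is 6700·δ + 7500·δ². Indifference gives 6700δ + 7500δ² = 8712.
That is, 7500δ² + 6700δ − 8712 = 0, a quadratic in δ.
δ = (−6700 + √(6700² + 4·7500·8712)) / (2·7500) = (−6700 + √306250000.00) / 15000 ≈ 0.720.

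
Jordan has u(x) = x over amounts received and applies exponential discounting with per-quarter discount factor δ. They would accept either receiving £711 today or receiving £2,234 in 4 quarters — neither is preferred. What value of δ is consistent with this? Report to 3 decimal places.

δ ≈ 0.751

The payoff in 4 quarters is discounted by δ^4, so u(711) = δ^4·u(2234) and δ^4 = u(711)/u(2234).
With u(x) = x: δ^4 = 711/2234 = 0.31826.
So δ = 0.31826^(1/4) ≈ 0.751.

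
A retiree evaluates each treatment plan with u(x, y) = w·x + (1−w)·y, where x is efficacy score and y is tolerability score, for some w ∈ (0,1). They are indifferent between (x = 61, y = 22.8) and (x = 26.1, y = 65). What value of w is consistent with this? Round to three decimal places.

w = 0.547

Equating utilities: w·61 + (1−w)·22.8 = w·26.1 + (1−w)·65.
Rearranging, 34.9·w − 42.2·(1−w) = 0.
The marginal rate of substitution is 42.2/34.9, so w = 42.2/(34.9+42.2) = 0.547.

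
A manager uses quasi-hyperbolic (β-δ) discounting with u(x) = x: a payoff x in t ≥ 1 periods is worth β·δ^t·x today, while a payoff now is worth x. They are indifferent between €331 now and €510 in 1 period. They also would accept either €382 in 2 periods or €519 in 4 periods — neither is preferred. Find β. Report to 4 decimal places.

The second indifference involves only future payoffs, so β cancels: β·δ^2·382 = β·δ^4·519, giving δ^2 = 382/519 = 0.73603, so δ = 0.85792.
Now use the now-vs-future pair: 331 = β·δ·510 gives β = 331/(0.85792·510) ≈ 0.7565.

β ≈ 0.7565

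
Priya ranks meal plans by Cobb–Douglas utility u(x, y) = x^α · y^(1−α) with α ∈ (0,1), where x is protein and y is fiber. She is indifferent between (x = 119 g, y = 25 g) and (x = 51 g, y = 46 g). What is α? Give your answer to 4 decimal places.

Set the two utilities equal: 119^α·25^(1−α) = 51^α·46^(1−α).
Taking logs: α·ln 119 + (1−α)·ln 25 = α·ln 51 + (1−α)·ln 46, i.e. α·0.8472979 = (1−α)·0.6097656.
Thus α·(1.4570635) = 0.6097656, so α = 0.6097656/1.4570635 ≈ 0.4185.

α ≈ 0.4185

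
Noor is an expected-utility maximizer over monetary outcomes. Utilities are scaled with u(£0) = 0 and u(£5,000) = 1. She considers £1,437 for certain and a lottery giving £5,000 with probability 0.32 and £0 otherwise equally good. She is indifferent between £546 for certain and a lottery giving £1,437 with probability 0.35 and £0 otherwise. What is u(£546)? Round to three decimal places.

0.112

The first gamble pins u(£1,437): it must equal 0.32·1 + 0.68·0 = 0.32.
Then u(£546) = 0.35·u(£1,437) + 0.65·u(£0) = 0.35·0.32 + 0.65·0.00 = 0.1120.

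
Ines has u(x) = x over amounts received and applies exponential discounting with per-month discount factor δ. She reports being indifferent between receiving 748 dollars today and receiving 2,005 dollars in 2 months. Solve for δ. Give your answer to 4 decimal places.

The payoff in 2 months is discounted by δ^2, so u(748) = δ^2·u(2005) and δ^2 = u(748)/u(2005).
With u(x) = x: δ^2 = 748/2005 = 0.37307.
So δ = 0.37307^(1/2) ≈ 0.6108.

δ ≈ 0.6108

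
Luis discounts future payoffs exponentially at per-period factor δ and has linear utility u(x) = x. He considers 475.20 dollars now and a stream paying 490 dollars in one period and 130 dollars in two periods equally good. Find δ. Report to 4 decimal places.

Present value of the stream is 490·δ + 130·δ². Indifference gives 490δ + 130δ² = 475.20.
Rearranged: 130δ² + 490δ − 475.20 = 0.
δ = (−490 + √(490² + 4·130·475.20)) / (2·130) = (−490 + √487204.00) / 260 ≈ 0.8000.

δ ≈ 0.8000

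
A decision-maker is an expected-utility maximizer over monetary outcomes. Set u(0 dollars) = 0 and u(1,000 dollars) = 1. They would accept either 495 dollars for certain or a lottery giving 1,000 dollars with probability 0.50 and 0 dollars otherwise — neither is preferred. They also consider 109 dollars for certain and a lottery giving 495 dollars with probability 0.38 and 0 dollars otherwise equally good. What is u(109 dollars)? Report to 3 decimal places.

The first gamble pins u(495 dollars): it must equal 0.50·1 + 0.50·0 = 0.50.
Chaining: u(109 dollars) = 0.38·0.50 + 0.62·0.00 = 0.1900.

0.190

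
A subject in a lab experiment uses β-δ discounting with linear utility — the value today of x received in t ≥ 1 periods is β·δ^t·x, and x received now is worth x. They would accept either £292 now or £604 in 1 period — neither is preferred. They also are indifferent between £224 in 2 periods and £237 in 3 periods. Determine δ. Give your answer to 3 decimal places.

The second indifference involves only future payoffs, so β cancels: β·δ^2·224 = β·δ^3·237, giving δ = 224/237 = 0.94515.

δ ≈ 0.945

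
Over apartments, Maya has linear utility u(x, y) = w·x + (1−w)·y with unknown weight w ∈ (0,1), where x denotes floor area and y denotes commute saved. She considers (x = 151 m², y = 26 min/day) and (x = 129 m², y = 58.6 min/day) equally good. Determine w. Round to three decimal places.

w = 0.597

Indifference: w·151 + (1−w)·26 = w·129 + (1−w)·58.6.
Collecting terms: w·22 = (1−w)·32.6.
The marginal rate of substitution is 32.6/22, so w = 32.6/(22+32.6) = 0.597.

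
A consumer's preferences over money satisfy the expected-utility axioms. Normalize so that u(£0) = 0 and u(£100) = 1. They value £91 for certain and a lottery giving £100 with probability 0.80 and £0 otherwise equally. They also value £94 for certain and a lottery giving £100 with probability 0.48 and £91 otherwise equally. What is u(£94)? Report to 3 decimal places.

From the first indifference, u(£91) = 0.80·u(£100) + 0.20·u(£0) = 0.80·1 + 0.20·0 = 0.80.
Then u(£94) = 0.48·u(£100) + 0.52·u(£91) = 0.48·1.00 + 0.52·0.80 = 0.8960.

0.896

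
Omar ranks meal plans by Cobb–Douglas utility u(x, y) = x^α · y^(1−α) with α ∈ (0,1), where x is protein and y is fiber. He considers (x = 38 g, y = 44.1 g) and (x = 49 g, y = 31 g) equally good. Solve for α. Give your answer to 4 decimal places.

α ≈ 0.5810

Set the two utilities equal: 38^α·44.1^(1−α) = 49^α·31^(1−α).
(38/49)^α = (31/44.1)^(1−α); take logs: α·ln(38/49) = (1−α)·ln(31/44.1), i.e. α·-0.2542341 = (1−α)·-0.3524726.
Thus α·(-0.6067067) = -0.3524726, so α = -0.3524726/-0.6067067 ≈ 0.5810.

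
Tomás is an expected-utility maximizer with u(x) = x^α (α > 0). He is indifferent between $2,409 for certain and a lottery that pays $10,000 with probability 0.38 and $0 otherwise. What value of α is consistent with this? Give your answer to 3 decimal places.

α ≈ 0.680

The lottery's expected utility is 0.38·u(10000) + 0.62·u(0) = 0.38·10000^α (since u(0) = 0 for α > 0).
Indifference: 2409^α = 0.38·10000^α, so (2409/10000)^α = 0.38.
Taking logs: α·ln(2409/10000) = ln(0.38), so α = -0.967584 / -1.423373 ≈ 0.680.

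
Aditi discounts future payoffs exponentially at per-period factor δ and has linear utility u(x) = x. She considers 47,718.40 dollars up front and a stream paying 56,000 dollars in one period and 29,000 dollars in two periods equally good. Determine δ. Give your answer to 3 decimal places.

Equating present values: 47718.40 = 56000δ + 29000δ².
Rearranged: 29000δ² + 56000δ − 47718.40 = 0.
δ = (−56000 + √(56000² + 4·29000·47718.40)) / (2·29000) = (−56000 + √8671334400.00) / 58000 ≈ 0.640.

δ ≈ 0.640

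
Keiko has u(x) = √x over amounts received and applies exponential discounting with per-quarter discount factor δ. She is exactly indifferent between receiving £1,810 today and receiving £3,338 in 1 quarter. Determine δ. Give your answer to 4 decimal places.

Equating discounted utilities: u(1810) = δ·u(3338) ⇒ δ = u(1810)/u(3338).
Since u(x) = √x, δ = √(1810/3338) = 0.73637.

δ ≈ 0.7364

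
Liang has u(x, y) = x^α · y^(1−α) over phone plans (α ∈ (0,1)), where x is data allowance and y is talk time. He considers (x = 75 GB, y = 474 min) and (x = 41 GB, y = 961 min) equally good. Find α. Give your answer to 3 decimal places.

The Cobb–Douglas utilities coincide, so 75^α·474^(1−α) = 41^α·961^(1−α).
(75/41)^α = (961/474)^(1−α); take logs: α·ln(75/41) = (1−α)·ln(961/474), i.e. α·0.603916 = (1−α)·0.706767.
Thus α·(1.310683) = 0.706767, so α = 0.706767/1.310683 ≈ 0.539.

α ≈ 0.539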